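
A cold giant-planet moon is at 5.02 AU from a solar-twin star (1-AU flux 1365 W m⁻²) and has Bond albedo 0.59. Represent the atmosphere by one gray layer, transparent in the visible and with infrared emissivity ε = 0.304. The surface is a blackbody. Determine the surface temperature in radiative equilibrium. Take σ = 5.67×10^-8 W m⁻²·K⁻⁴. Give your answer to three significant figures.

104 K

Flux at the orbit: S = 1365/(5.02)² = 54.17 W m⁻².
The planet radiates to space at T_e = [S(1−α)/(4σ)]^(1/4) = 99.48 K.
Surface balance with a leaky layer gives σT_s⁴ = σT_e⁴·2/(2−ε), so T_s = T_e·[2/(2−0.304)]^(1/4) = 103.7 K.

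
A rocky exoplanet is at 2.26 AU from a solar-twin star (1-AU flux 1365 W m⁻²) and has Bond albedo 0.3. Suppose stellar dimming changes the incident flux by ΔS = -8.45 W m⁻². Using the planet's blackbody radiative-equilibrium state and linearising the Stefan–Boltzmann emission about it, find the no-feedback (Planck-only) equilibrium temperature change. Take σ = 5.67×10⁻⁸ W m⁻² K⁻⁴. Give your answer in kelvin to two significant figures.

Flux at the orbit: S = 1365/(2.26)² = 267.2 W m⁻².
Reference equilibrium: T_e = [S(1−α)/(4σ)]^(1/4) = 169.5 K.
TOA radiative forcing: ΔF = (1−α)ΔS/4 = 0.7·(-8.45)/4 = -1.479 W m⁻².
Planck response: λ_P = 4σT_e³ = 4·5.67×10⁻⁸·(169.5)³ = 1.104 W m⁻²/K.
Hence the no-feedback warming is ΔF/(4σT_e³) = -1.34 K.

-1.3 K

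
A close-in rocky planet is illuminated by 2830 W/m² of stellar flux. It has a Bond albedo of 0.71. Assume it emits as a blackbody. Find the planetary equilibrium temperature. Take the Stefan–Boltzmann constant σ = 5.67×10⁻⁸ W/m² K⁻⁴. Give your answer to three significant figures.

Absorbed flux (global mean): S(1−α)/4 = 2830·0.29/4 = 205.2 W/m².
Balancing against σT⁴: T = (205.2/5.67×10⁻⁸)^(1/4) = 245.3 K.

245 kelvin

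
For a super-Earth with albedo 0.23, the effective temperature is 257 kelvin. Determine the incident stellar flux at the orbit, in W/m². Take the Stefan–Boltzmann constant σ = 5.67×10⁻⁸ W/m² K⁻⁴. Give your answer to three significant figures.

Invert the energy balance for S: S = 4σT⁴/(1−α).
The emitted flux is σT⁴ = 247.4 W/m².
S = 4·247.4/0.77 = 1285 W/m².

1280 W/m²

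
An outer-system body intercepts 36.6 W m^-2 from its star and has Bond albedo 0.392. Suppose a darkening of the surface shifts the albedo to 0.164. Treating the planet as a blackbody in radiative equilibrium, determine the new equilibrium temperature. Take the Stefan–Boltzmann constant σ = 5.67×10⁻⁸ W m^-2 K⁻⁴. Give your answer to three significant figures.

New equilibrium: T₂ = [(1−0.164)·36.60/(4σ)]^(1/4) = 107.8 K.

108 K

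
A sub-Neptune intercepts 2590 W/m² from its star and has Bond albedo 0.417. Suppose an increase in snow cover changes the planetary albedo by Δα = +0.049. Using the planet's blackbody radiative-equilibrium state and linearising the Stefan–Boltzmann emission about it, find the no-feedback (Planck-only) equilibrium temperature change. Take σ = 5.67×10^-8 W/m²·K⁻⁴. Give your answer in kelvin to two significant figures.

-6.0 K

Reference equilibrium: T_e = [S(1−α)/(4σ)]^(1/4) = 285.6 K.
TOA radiative forcing: ΔF = −S·Δα/4 = −2590·(+0.049)/4 = -31.73 W/m².
Linearising σT⁴ gives d(σT⁴)/dT = 4σT_e³ = 5.286 W/m² per K.
So ΔT₀ = -31.73/5.286 = -6.00 K.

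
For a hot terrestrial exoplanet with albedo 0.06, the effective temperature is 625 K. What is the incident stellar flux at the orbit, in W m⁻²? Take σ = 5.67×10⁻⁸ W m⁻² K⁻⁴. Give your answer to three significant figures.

36800 W m⁻²

From S(1−α)/4 = σT⁴: S = 4σT⁴/(1−α).
σT⁴ = 5.67×10⁻⁸·(625)⁴ = 8652 W m⁻².
S = 4·8652/0.94 = 36820 W m⁻².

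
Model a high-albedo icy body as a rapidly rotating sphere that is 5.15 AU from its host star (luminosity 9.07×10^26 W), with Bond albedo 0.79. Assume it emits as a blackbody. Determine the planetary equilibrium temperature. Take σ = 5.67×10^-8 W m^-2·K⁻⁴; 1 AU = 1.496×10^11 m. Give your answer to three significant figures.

103 K

Orbital distance: d = 5.15 AU = 7.704×10^11 m.
Spreading L over a sphere of radius d: S = 9.07×10^26/(4π·7.70×10^11²) = 121.6 W m^-2.
Averaging over the sphere, the absorbed flux is S(1−α)/4 = 6.384 W m^-2.
In equilibrium σT⁴ equals this, so T = 103.0 K.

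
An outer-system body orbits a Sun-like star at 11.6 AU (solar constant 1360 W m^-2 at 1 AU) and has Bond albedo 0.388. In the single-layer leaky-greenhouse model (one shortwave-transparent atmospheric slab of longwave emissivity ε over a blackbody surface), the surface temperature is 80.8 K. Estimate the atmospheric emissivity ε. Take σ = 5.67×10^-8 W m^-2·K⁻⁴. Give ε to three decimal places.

0.720

Irradiance scales as 1/d², so S = 1360 W m^-2 × (1/11.6)² = 10.11 W m^-2.
TOA balance gives T_e = 72.27 K.
Inverting T_s⁴ = 2T_e⁴/(2−ε): (T_e/T_s)⁴ = 0.6399, so ε = 2(1 − 0.6399) = 0.7203.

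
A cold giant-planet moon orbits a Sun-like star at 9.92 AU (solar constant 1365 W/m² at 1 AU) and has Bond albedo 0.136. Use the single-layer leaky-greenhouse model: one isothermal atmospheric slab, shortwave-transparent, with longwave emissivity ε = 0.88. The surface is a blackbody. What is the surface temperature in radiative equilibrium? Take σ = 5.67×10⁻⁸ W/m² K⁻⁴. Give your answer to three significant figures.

98.6 kelvin

Flux at the orbit: S = 1365/(9.92)² = 13.87 W/m².
At the top of the atmosphere, σT_e⁴ = S(1−α)/4 = 2.996 W/m², giving T_e = 85.26 K.
The surface balance (absorbed SW + ε·downward IR = σT_s⁴) with T_a⁴ = T_s⁴/2 reduces to T_s = T_e·[2/(2−ε)]^¼ = 98.56 K.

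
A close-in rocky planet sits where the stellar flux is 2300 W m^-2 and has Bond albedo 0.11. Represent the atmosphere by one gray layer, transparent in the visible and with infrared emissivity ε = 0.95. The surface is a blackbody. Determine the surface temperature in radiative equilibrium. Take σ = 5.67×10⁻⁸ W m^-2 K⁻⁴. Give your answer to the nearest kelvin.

362 kelvin

At the top of the atmosphere, σT_e⁴ = S(1−α)/4 = 511.8 W m^-2, giving T_e = 308.2 K.
The surface balance (absorbed SW + ε·downward IR = σT_s⁴) with T_a⁴ = T_s⁴/2 reduces to T_s = T_e·[2/(2−ε)]^¼ = 362.1 K.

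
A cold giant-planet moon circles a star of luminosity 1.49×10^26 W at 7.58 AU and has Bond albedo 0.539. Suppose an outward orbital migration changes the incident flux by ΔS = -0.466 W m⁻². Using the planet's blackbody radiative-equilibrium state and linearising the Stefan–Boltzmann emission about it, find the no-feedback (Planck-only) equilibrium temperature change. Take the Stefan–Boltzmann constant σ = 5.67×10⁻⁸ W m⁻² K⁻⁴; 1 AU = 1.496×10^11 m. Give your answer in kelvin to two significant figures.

Orbital distance: d = 7.58 AU = 1.134×10^12 m.
Spreading L over a sphere of radius d: S = 1.49×10^26/(4π·1.13×10^12²) = 9.221 W m⁻².
Reference equilibrium: T_e = [S(1−α)/(4σ)]^(1/4) = 65.80 K.
TOA radiative forcing: ΔF = (1−α)ΔS/4 = 0.461·(-0.466)/4 = -0.05371 W m⁻².
Linearising σT⁴ gives d(σT⁴)/dT = 4σT_e³ = 0.06461 W m⁻² per K.
Hence the no-feedback warming is ΔF/(4σT_e³) = -0.831 K.

-0.83 K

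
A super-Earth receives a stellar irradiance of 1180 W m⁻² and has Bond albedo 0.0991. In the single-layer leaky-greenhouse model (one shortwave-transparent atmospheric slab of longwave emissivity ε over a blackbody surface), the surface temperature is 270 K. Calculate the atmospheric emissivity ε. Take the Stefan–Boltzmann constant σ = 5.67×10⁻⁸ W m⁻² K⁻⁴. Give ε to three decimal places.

TOA balance gives T_e = 261.7 K.
Inverting T_s⁴ = 2T_e⁴/(2−ε): (T_e/T_s)⁴ = 0.8820, so ε = 2(1 − 0.8820) = 0.2360.

0.236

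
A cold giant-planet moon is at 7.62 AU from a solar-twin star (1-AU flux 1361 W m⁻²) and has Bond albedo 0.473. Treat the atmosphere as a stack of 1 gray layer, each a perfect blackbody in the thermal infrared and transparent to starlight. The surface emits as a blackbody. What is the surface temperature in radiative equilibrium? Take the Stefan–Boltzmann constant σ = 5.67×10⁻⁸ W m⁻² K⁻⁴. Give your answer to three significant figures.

102 K

Irradiance scales as 1/d², so S = 1361 W m⁻² × (1/7.62)² = 23.44 W m⁻².
OLR = S(1−α)/4 = 3.088 W m⁻²; the top layer radiates at T_e = 85.91 K.
With N = 1 opaque layers, T_s = (N+1)^(1/4)·T_e = 2^(1/4)·85.91 = 102.2 K.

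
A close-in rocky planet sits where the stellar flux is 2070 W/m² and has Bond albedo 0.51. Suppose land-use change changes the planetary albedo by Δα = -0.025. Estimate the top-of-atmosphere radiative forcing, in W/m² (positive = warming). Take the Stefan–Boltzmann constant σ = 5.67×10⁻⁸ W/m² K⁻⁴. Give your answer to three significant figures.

ΔF = −(S/4)Δα = −(2070/4)×(-0.025) = 12.94 W/m².

12.9 W/m²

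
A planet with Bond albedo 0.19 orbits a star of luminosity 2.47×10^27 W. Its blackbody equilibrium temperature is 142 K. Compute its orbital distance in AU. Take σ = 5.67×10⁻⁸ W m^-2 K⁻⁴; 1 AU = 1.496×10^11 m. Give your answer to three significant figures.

8.78 AU

The flux needed for this T is 4σT⁴/(1−0.19) = 113.8 W m^-2.
S = L/(4πd²) → d = √(L/4πS) = √(2.47×10^27/(4π·113.8)) = 1.314×10^12 m = 8.783 AU.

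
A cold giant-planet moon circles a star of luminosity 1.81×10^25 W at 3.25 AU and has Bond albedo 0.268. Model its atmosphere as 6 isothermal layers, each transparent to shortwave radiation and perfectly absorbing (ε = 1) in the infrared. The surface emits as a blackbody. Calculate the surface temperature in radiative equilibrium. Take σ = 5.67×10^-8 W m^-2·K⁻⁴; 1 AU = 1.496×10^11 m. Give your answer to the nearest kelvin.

108 K

Orbital distance: d = 3.25 AU = 4.862×10^11 m.
Flux at the orbit: S = L/(4πd²) = 1.81×10^25/(4π·(4.86×10^11)²) = 6.093 W m^-2.
OLR = S(1−α)/4 = 1.115 W m^-2; the top layer radiates at T_e = 66.59 K.
With N = 6 opaque layers, T_s = (N+1)^(1/4)·T_e = 7^(1/4)·66.59 = 108.3 K.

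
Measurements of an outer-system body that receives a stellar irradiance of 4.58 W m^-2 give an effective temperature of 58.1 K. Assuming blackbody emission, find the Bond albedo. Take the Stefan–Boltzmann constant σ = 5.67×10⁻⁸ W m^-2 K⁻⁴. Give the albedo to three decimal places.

Energy balance: S(1−α)/4 = σT⁴, so 1−α = 4σT⁴/S.
4σT⁴ = 4·5.67×10⁻⁸·(58.1)⁴ = 2.584 W m^-2.
Hence α = 1 − 2.584/4.580 = 0.4357.

0.436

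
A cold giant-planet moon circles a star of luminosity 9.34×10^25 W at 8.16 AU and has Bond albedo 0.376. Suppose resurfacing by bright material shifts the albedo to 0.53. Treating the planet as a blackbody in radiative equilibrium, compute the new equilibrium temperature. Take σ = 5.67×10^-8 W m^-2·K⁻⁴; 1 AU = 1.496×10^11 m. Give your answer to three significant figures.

d = 8.16 × 1.496×10^11 m = 1.221×10^12 m.
S = L/(4πd²) = 4.988 W m^-2.
T₂ = [S(1−α₂)/(4σ)]^(1/4) = [4.988·0.47/(4σ)]^(1/4) = 56.70 K.

56.7 kelvin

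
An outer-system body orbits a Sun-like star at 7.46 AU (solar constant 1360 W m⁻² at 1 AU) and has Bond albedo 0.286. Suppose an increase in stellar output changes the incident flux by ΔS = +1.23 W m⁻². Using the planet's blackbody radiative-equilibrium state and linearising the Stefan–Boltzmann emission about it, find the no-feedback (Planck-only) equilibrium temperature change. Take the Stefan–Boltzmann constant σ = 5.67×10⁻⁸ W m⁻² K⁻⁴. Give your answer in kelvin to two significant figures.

1.2 K

Flux at the orbit: S = 1360/(7.46)² = 24.44 W m⁻².
The baseline emission temperature is T_e = 93.65 K.
ΔF = Δ[S(1−α)]/4 = (1−0.286)·+1.23/4 = 0.2196 W m⁻².
The Planck feedback parameter is 4σT_e³ = 0.1863 W m⁻²/K.
ΔT₀ = ΔF/λ_P = 0.2196/0.1863 = 1.18 K.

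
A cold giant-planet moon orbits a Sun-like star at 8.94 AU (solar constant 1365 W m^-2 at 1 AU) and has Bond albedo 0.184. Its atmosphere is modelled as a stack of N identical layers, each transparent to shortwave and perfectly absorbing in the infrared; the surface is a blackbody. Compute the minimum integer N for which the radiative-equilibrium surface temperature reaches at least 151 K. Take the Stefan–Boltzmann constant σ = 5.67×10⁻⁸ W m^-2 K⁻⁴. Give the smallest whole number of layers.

8

By the inverse-square law, S = 1365/8.94² = 17.08 W m^-2.
The effective emission temperature is T_e = [S(1−α)/(4σ)]^¼ = 88.54 K.
Need (N+1)T_e⁴ ≥ T_s⁴, i.e. N+1 ≥ (151/88.54)⁴ = 8.461.
The minimum whole number is N = 8.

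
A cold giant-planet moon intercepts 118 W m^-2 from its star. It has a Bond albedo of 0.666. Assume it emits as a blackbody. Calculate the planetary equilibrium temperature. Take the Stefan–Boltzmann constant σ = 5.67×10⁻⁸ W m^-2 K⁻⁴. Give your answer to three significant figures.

The planet absorbs (1−α)S over its disc πR² and re-emits over 4πR², so the mean absorbed flux is (1−0.666)·118.0/4 = 9.853 W m^-2.
In equilibrium σT⁴ equals this, so T = 114.8 K.

115 K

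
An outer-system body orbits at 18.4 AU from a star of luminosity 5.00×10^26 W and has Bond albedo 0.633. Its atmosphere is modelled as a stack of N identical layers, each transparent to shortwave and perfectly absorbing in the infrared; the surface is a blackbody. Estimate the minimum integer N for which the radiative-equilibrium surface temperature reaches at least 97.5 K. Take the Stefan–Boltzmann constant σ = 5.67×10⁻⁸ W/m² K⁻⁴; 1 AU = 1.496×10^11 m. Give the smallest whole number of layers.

10

Orbital distance: d = 18.4 AU = 2.753×10^12 m.
Spreading L over a sphere of radius d: S = 5.00×10^26/(4π·2.75×10^12²) = 5.251 W/m².
The effective emission temperature is T_e = [S(1−α)/(4σ)]^¼ = 53.99 K.
Need (N+1)T_e⁴ ≥ T_s⁴, i.e. N+1 ≥ (97.5/53.99)⁴ = 10.635.
Rounding up, N = 10.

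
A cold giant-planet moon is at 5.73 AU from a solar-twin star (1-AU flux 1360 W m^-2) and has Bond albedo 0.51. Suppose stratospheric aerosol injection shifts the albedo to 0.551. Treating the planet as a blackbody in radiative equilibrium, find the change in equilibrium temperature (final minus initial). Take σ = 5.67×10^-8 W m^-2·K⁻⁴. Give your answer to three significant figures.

Flux at the orbit: S = 1360/(5.73)² = 41.42 W m^-2.
With α = 0.51, T₁ = 97.26 K.
After:  T₂ = [41.42·0.449/(4σ)]^(1/4) = 95.16 K.
Change: 95.16 − 97.26 = -2.102 K.

-2.10 kelvin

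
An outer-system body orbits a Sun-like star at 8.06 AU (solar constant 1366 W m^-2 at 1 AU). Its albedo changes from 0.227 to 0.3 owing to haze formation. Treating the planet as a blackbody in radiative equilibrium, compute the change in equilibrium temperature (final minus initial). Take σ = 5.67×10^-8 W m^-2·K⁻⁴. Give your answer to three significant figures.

Flux at the orbit: S = 1366/(8.06)² = 21.03 W m^-2.
Initial: T₁ = [S(1−0.227)/(4σ)]^(1/4) = 92.01 K.
With α = 0.3, T₂ = 89.76 K.
ΔT = T₂ − T₁ = -2.254 K.

-2.25 K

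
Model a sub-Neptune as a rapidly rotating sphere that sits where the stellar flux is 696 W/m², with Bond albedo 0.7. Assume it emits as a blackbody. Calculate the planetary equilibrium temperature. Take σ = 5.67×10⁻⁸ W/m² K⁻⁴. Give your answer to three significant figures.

The planet absorbs (1−α)S over its disc πR² and re-emits over 4πR², so the mean absorbed flux is (1−0.7)·696.0/4 = 52.20 W/m².
In equilibrium σT⁴ equals this, so T = 174.2 K.

174 K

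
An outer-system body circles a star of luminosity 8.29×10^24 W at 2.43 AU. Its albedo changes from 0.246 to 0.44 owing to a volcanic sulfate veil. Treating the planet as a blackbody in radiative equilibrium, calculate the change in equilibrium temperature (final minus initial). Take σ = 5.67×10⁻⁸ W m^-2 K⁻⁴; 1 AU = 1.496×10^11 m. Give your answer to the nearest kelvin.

-5 K

Orbital distance: d = 2.43 AU = 3.635×10^11 m.
Flux at the orbit: S = L/(4πd²) = 8.29×10^24/(4π·(3.64×10^11)²) = 4.992 W m^-2.
Before: T₁ = [4.992·0.754/(4σ)]^(1/4) = 63.83 K.
After:  T₂ = [4.992·0.56/(4σ)]^(1/4) = 59.25 K.
ΔT = T₂ − T₁ = -4.574 K.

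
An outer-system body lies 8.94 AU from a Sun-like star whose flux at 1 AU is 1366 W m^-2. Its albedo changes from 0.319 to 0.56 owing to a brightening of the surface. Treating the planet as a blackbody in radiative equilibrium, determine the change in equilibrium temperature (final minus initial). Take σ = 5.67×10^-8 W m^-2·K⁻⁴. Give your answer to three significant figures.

Irradiance scales as 1/d², so S = 1366 W m^-2 × (1/8.94)² = 17.09 W m^-2.
Before: T₁ = [17.09·0.681/(4σ)]^(1/4) = 84.64 K.
Final:   T₂ = [S(1−0.56)/(4σ)]^(1/4) = 75.88 K.
Change: 75.88 − 84.64 = -8.756 K.

-8.76 K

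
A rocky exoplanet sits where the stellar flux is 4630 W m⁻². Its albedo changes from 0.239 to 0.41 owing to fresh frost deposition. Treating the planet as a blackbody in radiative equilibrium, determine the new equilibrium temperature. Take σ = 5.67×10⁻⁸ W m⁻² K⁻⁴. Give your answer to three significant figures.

With the new albedo, S(1−α₂)/4 = 682.9 W m⁻², so T₂ = 331.3 K.

331 K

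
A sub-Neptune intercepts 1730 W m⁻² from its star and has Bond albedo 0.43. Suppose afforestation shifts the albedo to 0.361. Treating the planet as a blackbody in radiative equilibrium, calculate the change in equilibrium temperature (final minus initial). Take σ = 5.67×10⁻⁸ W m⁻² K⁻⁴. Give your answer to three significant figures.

7.44 K

Before: T₁ = [1730·0.57/(4σ)]^(1/4) = 256.8 K.
After:  T₂ = [1730·0.639/(4σ)]^(1/4) = 264.2 K.
ΔT = T₂ − T₁ = 7.441 K.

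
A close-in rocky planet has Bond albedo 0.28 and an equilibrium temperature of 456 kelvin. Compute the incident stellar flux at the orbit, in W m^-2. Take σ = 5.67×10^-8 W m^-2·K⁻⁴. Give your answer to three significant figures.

13600 W m^-2

Invert the energy balance for S: S = 4σT⁴/(1−α).
The emitted flux is σT⁴ = 2452 W m^-2.
S = 4·2452/0.72 = 13620 W m^-2.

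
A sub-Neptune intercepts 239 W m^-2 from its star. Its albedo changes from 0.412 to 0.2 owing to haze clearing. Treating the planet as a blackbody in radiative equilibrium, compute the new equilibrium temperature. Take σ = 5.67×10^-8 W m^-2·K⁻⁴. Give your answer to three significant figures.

170 K

New equilibrium: T₂ = [(1−0.2)·239.0/(4σ)]^(1/4) = 170.4 K.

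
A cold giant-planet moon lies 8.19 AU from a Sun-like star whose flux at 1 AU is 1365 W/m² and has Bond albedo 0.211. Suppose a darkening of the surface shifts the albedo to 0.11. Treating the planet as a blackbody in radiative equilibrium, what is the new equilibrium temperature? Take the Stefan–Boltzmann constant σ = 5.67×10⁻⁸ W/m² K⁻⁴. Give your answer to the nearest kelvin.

95 kelvin

By the inverse-square law, S = 1365/8.19² = 20.35 W/m².
T₂ = [S(1−α₂)/(4σ)]^(1/4) = [20.35·0.89/(4σ)]^(1/4) = 94.53 K.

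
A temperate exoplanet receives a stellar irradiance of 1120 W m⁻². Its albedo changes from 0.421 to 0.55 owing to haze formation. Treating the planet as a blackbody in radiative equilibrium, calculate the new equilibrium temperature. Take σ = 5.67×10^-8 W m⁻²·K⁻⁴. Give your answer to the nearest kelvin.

217 K

New equilibrium: T₂ = [(1−0.55)·1120/(4σ)]^(1/4) = 217.1 K.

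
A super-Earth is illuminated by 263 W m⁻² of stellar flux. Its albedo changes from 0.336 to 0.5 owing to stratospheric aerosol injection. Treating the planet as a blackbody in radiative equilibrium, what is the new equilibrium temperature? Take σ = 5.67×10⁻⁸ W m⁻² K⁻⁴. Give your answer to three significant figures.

T₂ = [S(1−α₂)/(4σ)]^(1/4) = [263.0·0.5/(4σ)]^(1/4) = 155.2 K.

155 K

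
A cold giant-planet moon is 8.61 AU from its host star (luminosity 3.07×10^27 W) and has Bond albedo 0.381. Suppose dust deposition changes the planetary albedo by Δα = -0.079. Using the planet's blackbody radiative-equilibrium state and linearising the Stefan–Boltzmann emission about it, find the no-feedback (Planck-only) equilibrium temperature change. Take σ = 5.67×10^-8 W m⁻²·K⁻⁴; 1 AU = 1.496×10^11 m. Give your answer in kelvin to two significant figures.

Orbital distance: d = 8.61 AU = 1.288×10^12 m.
Spreading L over a sphere of radius d: S = 3.07×10^27/(4π·1.29×10^12²) = 147.3 W m⁻².
Unperturbed T_e = [147.3·(1−0.381)/(4σ)]^¼ = 141.6 K.
ΔF = −(S/4)Δα = −(147.3/4)×(-0.079) = 2.908 W m⁻².
The Planck feedback parameter is 4σT_e³ = 0.6438 W m⁻²/K.
ΔT₀ = ΔF/λ_P = 2.908/0.6438 = 4.52 K.

4.5 kelvin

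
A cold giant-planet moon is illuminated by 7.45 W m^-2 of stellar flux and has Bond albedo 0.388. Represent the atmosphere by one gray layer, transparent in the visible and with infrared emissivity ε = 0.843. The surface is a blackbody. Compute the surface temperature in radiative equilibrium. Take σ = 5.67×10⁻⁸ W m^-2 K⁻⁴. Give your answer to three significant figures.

The planet radiates to space at T_e = [S(1−α)/(4σ)]^(1/4) = 66.96 K.
Surface balance with a leaky layer gives σT_s⁴ = σT_e⁴·2/(2−ε), so T_s = T_e·[2/(2−0.843)]^(1/4) = 76.78 K.

76.8 kelvin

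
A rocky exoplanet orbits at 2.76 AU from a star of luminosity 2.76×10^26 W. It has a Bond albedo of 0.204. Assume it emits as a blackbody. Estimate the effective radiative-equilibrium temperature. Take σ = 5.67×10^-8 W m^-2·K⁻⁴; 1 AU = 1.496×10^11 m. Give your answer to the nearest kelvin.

146 K

d = 2.76 × 1.496×10^11 m = 4.129×10^11 m.
S = L/(4πd²) = 128.8 W m^-2.
Absorbed flux (global mean): S(1−α)/4 = 128.8·0.796/4 = 25.64 W m^-2.
Balancing against σT⁴: T = (25.64/5.67×10⁻⁸)^(1/4) = 145.8 K.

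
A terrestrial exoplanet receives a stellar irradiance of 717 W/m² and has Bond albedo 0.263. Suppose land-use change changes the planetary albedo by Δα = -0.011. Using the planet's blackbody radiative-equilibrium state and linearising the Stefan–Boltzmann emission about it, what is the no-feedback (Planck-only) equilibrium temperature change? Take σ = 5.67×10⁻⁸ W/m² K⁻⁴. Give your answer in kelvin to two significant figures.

Reference equilibrium: T_e = [S(1−α)/(4σ)]^(1/4) = 219.7 K.
ΔF = −(S/4)Δα = −(717.0/4)×(-0.011) = 1.972 W/m².
Planck response: λ_P = 4σT_e³ = 4·5.67×10⁻⁸·(219.7)³ = 2.405 W/m²/K.
So ΔT₀ = 1.972/2.405 = 0.820 K.

0.82 kelvin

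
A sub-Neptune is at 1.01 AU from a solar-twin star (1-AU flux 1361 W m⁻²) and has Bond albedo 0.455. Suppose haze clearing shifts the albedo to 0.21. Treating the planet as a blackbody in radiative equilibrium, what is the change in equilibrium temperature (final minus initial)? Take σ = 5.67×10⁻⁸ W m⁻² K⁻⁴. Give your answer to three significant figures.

23.1 K

Irradiance scales as 1/d², so S = 1361 W m⁻² × (1/1.01)² = 1334 W m⁻².
With α = 0.455, T₁ = 238.0 K.
After:  T₂ = [1334·0.79/(4σ)]^(1/4) = 261.1 K.
Change: 261.1 − 238.0 = 23.14 K.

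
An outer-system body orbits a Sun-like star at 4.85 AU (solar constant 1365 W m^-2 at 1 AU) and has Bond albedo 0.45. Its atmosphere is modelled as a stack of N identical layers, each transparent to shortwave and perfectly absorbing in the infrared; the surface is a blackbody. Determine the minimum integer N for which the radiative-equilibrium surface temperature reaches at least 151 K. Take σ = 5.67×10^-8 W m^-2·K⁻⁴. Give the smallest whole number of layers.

3

Irradiance scales as 1/d², so S = 1365 W m^-2 × (1/4.85)² = 58.03 W m^-2.
The effective emission temperature is T_e = [S(1−α)/(4σ)]^¼ = 108.9 K.
Since T_s⁴ = (N+1)T_e⁴, we need N ≥ (T_s/T_e)⁴ − 1 = 2.694.
The minimum whole number is N = 3.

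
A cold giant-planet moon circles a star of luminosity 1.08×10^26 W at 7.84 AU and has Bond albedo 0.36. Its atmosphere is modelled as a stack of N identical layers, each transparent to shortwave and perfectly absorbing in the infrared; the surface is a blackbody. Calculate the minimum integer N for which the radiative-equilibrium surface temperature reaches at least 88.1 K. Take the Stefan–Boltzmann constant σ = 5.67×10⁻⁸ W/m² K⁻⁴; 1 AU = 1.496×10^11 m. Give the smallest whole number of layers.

d = 7.84 × 1.496×10^11 m = 1.173×10^12 m.
Spreading L over a sphere of radius d: S = 1.08×10^26/(4π·1.17×10^12²) = 6.248 W/m².
The effective emission temperature is T_e = [S(1−α)/(4σ)]^¼ = 64.80 K.
T_s = (N+1)^(1/4)·T_e ≥ 88.1 K requires N+1 ≥ (T_s/T_e)⁴ = (88.1/64.80)⁴ = 3.417.
Rounding up, N = 3.

3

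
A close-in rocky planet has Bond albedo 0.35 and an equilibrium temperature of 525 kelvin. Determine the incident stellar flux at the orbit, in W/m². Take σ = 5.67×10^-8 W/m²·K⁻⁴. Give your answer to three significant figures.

Invert the energy balance for S: S = 4σT⁴/(1−α).
σT⁴ = 5.67×10⁻⁸·(525)⁴ = 4307 W/m².
S = 4·4307/0.65 = 26510 W/m².

26500 W/m²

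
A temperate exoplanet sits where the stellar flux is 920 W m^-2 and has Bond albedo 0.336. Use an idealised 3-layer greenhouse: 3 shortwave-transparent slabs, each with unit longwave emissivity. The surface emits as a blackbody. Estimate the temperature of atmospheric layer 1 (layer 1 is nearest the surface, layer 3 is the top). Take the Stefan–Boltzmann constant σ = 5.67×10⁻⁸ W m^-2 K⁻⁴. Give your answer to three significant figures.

OLR = S(1−α)/4 = 152.7 W m^-2; the top layer radiates at T_e = 227.8 K.
Each opaque layer satisfies 2T_j⁴ = T_{j−1}⁴ + T_{j+1}⁴, giving T_k⁴ = (N+1−k)T_e⁴.
T_1 = (3)^(1/4)·227.8 = 299.8 K.

300 K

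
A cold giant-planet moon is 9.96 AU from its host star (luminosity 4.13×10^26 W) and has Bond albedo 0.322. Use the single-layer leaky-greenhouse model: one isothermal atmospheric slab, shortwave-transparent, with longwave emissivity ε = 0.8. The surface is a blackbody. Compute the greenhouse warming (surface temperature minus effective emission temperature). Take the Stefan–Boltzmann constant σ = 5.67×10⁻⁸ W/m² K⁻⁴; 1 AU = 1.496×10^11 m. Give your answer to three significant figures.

11.1 K

d = 9.96 × 1.496×10^11 m = 1.490×10^12 m.
S = L/(4πd²) = 14.80 W/m².
The planet radiates to space at T_e = [S(1−α)/(4σ)]^(1/4) = 81.56 K.
The surface balance (absorbed SW + ε·downward IR = σT_s⁴) with T_a⁴ = T_s⁴/2 reduces to T_s = T_e·[2/(2−ε)]^¼ = 92.67 K.
T_s − T_e = 92.67 − 81.56 = 11.11 K.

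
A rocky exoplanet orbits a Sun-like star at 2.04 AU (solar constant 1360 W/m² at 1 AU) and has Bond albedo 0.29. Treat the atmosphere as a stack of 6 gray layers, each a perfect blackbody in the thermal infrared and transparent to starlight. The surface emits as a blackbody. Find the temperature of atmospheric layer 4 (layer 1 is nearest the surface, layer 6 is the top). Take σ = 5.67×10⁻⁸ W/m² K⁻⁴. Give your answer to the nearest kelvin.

By the inverse-square law, S = 1360/2.04² = 326.8 W/m².
The effective emission temperature is T_e = [S(1−α)/(4σ)]^¼ = 178.8 K.
Each opaque layer satisfies 2T_j⁴ = T_{j−1}⁴ + T_{j+1}⁴, giving T_k⁴ = (N+1−k)T_e⁴.
With k = 4: T_4 = (6+1−4)^¼·178.8 K = 235.4 K.

235 K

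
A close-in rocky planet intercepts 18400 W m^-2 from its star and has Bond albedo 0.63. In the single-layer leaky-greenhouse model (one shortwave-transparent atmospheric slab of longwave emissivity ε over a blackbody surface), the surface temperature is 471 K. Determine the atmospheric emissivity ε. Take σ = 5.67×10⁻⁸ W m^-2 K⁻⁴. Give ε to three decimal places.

0.780

TOA balance gives T_e = 416.2 K.
Inverting T_s⁴ = 2T_e⁴/(2−ε): (T_e/T_s)⁴ = 0.6099, so ε = 2(1 − 0.6099) = 0.7801.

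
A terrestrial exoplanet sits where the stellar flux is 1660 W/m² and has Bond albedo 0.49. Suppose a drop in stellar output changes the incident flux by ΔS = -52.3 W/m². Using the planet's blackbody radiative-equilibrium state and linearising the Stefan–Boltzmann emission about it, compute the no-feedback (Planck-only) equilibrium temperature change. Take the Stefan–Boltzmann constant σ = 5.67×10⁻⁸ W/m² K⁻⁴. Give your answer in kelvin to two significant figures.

Reference equilibrium: T_e = [S(1−α)/(4σ)]^(1/4) = 247.2 K.
Only a fraction (1−α) is absorbed and it's spread over 4πR², so ΔF = (1−α)ΔS/4 = -6.668 W/m².
The Planck feedback parameter is 4σT_e³ = 3.425 W/m²/K.
Hence the no-feedback warming is ΔF/(4σT_e³) = -1.95 K.

-1.9 kelvin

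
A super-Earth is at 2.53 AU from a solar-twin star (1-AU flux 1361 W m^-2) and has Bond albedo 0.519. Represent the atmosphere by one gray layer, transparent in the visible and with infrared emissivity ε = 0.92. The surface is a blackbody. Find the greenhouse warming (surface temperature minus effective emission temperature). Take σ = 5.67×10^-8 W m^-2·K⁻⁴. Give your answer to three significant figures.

Irradiance scales as 1/d², so S = 1361 W m^-2 × (1/2.53)² = 212.6 W m^-2.
Effective emission temperature (TOA balance): σT_e⁴ = S(1−α)/4 = 25.57 W m^-2 → T_e = 145.7 K.
The surface balance (absorbed SW + ε·downward IR = σT_s⁴) with T_a⁴ = T_s⁴/2 reduces to T_s = T_e·[2/(2−ε)]^¼ = 170.0 K.
T_s − T_e = 170.0 − 145.7 = 24.27 K.

24.3 kelvin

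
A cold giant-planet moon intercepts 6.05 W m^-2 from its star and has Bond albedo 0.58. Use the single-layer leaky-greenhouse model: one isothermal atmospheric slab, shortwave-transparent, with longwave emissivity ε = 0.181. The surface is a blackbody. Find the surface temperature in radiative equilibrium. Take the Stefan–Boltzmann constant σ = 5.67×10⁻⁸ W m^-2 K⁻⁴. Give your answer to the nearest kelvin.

The planet radiates to space at T_e = [S(1−α)/(4σ)]^(1/4) = 57.85 K.
The surface balance (absorbed SW + ε·downward IR = σT_s⁴) with T_a⁴ = T_s⁴/2 reduces to T_s = T_e·[2/(2−ε)]^¼ = 59.24 K.

59 K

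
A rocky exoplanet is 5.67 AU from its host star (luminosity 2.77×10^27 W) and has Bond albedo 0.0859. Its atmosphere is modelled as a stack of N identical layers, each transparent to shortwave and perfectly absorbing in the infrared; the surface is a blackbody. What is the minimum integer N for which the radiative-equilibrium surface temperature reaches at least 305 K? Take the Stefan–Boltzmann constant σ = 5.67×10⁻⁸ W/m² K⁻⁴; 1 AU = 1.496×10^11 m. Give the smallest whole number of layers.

Orbital distance: d = 5.67 AU = 8.482×10^11 m.
S = L/(4πd²) = 306.4 W/m².
OLR = S(1−α)/4 = 70.01 W/m²; the top layer radiates at T_e = 187.5 K.
Need (N+1)T_e⁴ ≥ T_s⁴, i.e. N+1 ≥ (305/187.5)⁴ = 7.008.
So N ≥ 6.008; the smallest integer is N = 7.

7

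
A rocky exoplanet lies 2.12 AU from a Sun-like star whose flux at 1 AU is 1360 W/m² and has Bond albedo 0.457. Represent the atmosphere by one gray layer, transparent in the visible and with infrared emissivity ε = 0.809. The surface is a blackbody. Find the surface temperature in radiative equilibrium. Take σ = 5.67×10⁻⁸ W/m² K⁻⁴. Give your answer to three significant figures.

Irradiance scales as 1/d², so S = 1360 W/m² × (1/2.12)² = 302.6 W/m².
The planet radiates to space at T_e = [S(1−α)/(4σ)]^(1/4) = 164.1 K.
Surface balance with a leaky layer gives σT_s⁴ = σT_e⁴·2/(2−ε), so T_s = T_e·[2/(2−0.809)]^(1/4) = 186.8 K.

187 kelvin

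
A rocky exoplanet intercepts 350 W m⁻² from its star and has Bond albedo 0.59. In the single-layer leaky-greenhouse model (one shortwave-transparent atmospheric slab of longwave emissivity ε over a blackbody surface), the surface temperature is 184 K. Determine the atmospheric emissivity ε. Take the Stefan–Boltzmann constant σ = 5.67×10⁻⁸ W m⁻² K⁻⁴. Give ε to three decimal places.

First, T_e = [350.0·(1−0.59)/(4σ)]^(1/4) = 158.6 K.
T_s⁴ = T_e⁴·2/(2−ε) → ε = 2 − 2(T_e/T_s)⁴ = 2 − 2·(158.6/184)⁴ = 0.8960.

0.896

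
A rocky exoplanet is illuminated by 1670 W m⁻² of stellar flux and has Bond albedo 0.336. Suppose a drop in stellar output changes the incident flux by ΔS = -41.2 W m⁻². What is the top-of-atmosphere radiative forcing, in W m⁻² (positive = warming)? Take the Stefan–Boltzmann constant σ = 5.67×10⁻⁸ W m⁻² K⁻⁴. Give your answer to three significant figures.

TOA radiative forcing: ΔF = (1−α)ΔS/4 = 0.664·(-41.2)/4 = -6.839 W m⁻².

-6.84 W m⁻²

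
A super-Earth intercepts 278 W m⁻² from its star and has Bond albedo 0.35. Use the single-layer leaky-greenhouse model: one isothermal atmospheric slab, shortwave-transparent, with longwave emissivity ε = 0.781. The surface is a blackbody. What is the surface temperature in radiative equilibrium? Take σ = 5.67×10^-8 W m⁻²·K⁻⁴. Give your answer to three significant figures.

190 kelvin

Effective emission temperature (TOA balance): σT_e⁴ = S(1−α)/4 = 45.18 W m⁻² → T_e = 168.0 K.
The surface balance (absorbed SW + ε·downward IR = σT_s⁴) with T_a⁴ = T_s⁴/2 reduces to T_s = T_e·[2/(2−ε)]^¼ = 190.1 K.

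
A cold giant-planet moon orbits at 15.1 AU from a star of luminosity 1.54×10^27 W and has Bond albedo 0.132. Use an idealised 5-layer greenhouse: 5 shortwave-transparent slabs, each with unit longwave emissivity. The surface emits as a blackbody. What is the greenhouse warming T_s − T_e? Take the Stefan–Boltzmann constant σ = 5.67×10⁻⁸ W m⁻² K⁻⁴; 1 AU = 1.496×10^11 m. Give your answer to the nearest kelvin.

55 K

d = 15.1 × 1.496×10^11 m = 2.259×10^12 m.
Spreading L over a sphere of radius d: S = 1.54×10^27/(4π·2.26×10^12²) = 24.02 W m⁻².
Top-of-atmosphere balance: σT_e⁴ = S(1−α)/4 = 5.211 W m⁻² → T_e = 97.91 K.
Surface: T_s = (6)^¼·T_e = 153.2 K.
Warming: T_s − T_e = 55.33 K.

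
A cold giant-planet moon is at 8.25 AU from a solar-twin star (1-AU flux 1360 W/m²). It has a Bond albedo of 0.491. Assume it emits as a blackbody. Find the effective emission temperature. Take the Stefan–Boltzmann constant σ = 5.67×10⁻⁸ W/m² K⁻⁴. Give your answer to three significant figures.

81.8 K

Irradiance scales as 1/d², so S = 1360 W/m² × (1/8.25)² = 19.98 W/m².
Absorbed flux (global mean): S(1−α)/4 = 19.98·0.509/4 = 2.543 W/m².
Balancing against σT⁴: T = (2.543/5.67×10⁻⁸)^(1/4) = 81.83 K.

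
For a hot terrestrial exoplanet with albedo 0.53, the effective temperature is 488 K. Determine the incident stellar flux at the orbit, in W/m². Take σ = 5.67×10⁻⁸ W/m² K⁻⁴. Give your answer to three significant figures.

From S(1−α)/4 = σT⁴: S = 4σT⁴/(1−α).
σT⁴ = 5.67×10⁻⁸·(488)⁴ = 3216 W/m².
So S = 4×3216/(1−0.53) = 27370 W/m².

27400 W/m²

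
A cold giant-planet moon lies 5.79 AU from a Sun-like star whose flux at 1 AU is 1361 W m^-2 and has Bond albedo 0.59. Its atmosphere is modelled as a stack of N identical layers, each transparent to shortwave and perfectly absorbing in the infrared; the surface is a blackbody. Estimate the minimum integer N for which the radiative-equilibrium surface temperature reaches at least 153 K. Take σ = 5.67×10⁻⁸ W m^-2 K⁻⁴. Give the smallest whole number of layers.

By the inverse-square law, S = 1361/5.79² = 40.60 W m^-2.
Top-of-atmosphere balance: σT_e⁴ = S(1−α)/4 = 4.161 W m^-2 → T_e = 92.56 K.
T_s = (N+1)^(1/4)·T_e ≥ 153 K requires N+1 ≥ (T_s/T_e)⁴ = (153/92.56)⁴ = 7.467.
So N ≥ 6.467; the smallest integer is N = 7.

7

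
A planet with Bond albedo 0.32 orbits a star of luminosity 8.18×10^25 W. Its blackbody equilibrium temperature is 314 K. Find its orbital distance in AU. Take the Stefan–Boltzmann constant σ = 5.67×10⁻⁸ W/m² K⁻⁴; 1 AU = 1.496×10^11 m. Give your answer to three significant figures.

Required flux: S = 4σT⁴/(1−α) = 3242 W/m².
S = L/(4πd²) → d = √(L/4πS) = √(8.18×10^25/(4π·3242)) = 4.481×10^10 m = 0.2995 AU.

0.300 AU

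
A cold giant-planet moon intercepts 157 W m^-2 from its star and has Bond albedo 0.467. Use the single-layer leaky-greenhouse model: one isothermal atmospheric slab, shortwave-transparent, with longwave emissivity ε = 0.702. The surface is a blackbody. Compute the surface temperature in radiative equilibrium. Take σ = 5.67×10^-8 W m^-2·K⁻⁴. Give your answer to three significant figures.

Effective emission temperature (TOA balance): σT_e⁴ = S(1−α)/4 = 20.92 W m^-2 → T_e = 138.6 K.
The surface balance (absorbed SW + ε·downward IR = σT_s⁴) with T_a⁴ = T_s⁴/2 reduces to T_s = T_e·[2/(2−ε)]^¼ = 154.4 K.

154 kelvin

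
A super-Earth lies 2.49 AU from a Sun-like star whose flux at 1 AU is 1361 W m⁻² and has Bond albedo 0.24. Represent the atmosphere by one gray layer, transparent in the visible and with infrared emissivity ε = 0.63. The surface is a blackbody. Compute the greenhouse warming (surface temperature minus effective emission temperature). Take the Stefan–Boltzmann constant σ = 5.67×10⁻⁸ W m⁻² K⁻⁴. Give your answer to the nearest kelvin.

Flux at the orbit: S = 1361/(2.49)² = 219.5 W m⁻².
The planet radiates to space at T_e = [S(1−α)/(4σ)]^(1/4) = 164.7 K.
Surface balance with a leaky layer gives σT_s⁴ = σT_e⁴·2/(2−ε), so T_s = T_e·[2/(2−0.63)]^(1/4) = 181.0 K.
The atmosphere warms the surface by 16.34 K.

16 K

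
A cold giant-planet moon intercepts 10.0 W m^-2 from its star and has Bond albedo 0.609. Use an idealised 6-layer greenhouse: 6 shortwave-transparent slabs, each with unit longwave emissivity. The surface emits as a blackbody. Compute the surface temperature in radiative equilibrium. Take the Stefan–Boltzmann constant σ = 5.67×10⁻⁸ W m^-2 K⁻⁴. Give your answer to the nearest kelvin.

105 K

Top-of-atmosphere balance: σT_e⁴ = S(1−α)/4 = 0.9775 W m^-2 → T_e = 64.44 K.
For an N-layer opaque stack, T_s⁴ = (N+1)T_e⁴, hence T_s = (7)^(1/4)×64.44 K = 104.8 K.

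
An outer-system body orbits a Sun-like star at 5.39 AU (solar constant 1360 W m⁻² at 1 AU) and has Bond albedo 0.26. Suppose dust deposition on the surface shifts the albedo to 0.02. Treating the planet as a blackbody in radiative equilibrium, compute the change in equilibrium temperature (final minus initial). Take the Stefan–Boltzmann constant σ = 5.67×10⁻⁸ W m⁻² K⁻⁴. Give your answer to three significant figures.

Flux at the orbit: S = 1360/(5.39)² = 46.81 W m⁻².
With α = 0.26, T₁ = 111.2 K.
With α = 0.02, T₂ = 119.3 K.
ΔT = T₂ − T₁ = 8.088 K.

8.09 K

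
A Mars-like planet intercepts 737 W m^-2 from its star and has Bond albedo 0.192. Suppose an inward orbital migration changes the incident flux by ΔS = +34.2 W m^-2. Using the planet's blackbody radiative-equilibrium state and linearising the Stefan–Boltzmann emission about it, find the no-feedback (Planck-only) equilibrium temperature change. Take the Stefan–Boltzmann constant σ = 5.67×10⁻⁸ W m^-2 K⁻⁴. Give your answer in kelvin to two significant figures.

The baseline emission temperature is T_e = 226.4 K.
Only a fraction (1−α) is absorbed and it's spread over 4πR², so ΔF = (1−α)ΔS/4 = 6.908 W m^-2.
Planck response: λ_P = 4σT_e³ = 4·5.67×10⁻⁸·(226.4)³ = 2.631 W m^-2/K.
So ΔT₀ = 6.908/2.631 = 2.63 K.

2.6 K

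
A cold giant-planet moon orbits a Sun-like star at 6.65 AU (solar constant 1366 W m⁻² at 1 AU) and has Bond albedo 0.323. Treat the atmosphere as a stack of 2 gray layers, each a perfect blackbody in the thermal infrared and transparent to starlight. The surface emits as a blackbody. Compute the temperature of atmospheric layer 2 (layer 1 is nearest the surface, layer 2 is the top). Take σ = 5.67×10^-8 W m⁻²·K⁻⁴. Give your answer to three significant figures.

Flux at the orbit: S = 1366/(6.65)² = 30.89 W m⁻².
OLR = S(1−α)/4 = 5.228 W m⁻²; the top layer radiates at T_e = 97.99 K.
Each opaque layer satisfies 2T_j⁴ = T_{j−1}⁴ + T_{j+1}⁴, giving T_k⁴ = (N+1−k)T_e⁴.
T_2 = (1)^(1/4)·97.99 = 97.99 K.

98.0 K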